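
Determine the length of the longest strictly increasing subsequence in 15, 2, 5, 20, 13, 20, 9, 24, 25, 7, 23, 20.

6

Scanning left to right, the best length ending at each element is: 15→1, 2→1, 5→2, 20→3, 13→3, 20→4, 9→3, 24→5, 25→6, 7→3, 23→5, 20→4.
So the longest increasing subsequence has length 6, e.g. 2, 5, 13, 20, 24, 25.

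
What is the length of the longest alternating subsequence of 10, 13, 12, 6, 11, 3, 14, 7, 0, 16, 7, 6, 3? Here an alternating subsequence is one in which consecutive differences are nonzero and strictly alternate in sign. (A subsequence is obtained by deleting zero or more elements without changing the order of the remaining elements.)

9

Track the best alternating length ending on an up-step vs a down-step at each position: up/down = 1/1, 2/1, 2/3, 1/3, 4/3, 1/5, 6/1, 6/7, 1/7, 8/1, 8/9, 8/9, 8/9.
The maximum over both is 9; one such subsequence is 10, 13, 6, 11, 3, 14, 7, 16, 7.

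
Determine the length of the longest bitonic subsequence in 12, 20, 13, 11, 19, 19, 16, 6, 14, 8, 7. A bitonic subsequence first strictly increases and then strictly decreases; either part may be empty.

One longest bitonic subsequence is 12, 20, 19, 16, 14, 8, 7 (positions 1,2,6,7,9,10,11): it rises to 20 then falls. Length 7 is optimal.

7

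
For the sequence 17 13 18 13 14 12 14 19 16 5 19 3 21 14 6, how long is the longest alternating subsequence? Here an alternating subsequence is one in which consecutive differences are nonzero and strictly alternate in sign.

A longest alternating subsequence is 17, 13, 18, 13, 14, 12, 19, 16, 19, 3, 21, 14 (positions 1,2,3,4,5,6,8,9,11,12,13,14); its 11 consecutive differences strictly alternate in sign, and length 12 is optimal.

12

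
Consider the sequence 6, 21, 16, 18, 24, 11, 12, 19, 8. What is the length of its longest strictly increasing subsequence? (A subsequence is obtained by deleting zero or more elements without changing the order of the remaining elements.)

One longest increasing subsequence is 6, 16, 18, 24 (positions 1,3,4,5), of length 4; no longer one exists.

4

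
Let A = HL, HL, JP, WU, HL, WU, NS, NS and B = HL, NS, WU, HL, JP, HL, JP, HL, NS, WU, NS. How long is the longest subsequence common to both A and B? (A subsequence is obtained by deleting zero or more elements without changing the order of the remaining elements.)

A longest common subsequence is HL, HL, JP, HL, WU, NS (length 6); the LCS DP confirms no longer common subsequence exists.

6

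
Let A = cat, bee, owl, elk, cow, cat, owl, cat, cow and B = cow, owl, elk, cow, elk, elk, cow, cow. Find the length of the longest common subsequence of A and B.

4

Backtracking the LCS table gives one alignment: owl (A3,B2) → elk (A4,B6) → cow (A5,B7) → cow (A9,B8).
So the longest common subsequence has length 4.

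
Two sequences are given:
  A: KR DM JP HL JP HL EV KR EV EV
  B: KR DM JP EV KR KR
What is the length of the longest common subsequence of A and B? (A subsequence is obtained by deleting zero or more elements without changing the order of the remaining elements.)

Backtracking the LCS table gives one alignment: KR (A1,B1) → DM (A2,B2) → JP (A5,B3) → EV (A7,B4) → KR (A8,B6).
So the longest common subsequence has length 5.

5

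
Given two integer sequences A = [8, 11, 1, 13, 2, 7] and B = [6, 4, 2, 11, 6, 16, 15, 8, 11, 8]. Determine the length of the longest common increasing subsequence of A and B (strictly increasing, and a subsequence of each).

2

For each value that appears in both, track the longest common increasing run ending there.
The best achievable length is 2; one witness is 8, 11 (A-positions 1,2, B-positions 8,9).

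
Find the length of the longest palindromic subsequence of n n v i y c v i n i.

One longest palindromic subsequence is nivin (positions 2,4,7,8,9); it reads the same forward and backward, and the interval DP gives dp[1][10] = 5.

5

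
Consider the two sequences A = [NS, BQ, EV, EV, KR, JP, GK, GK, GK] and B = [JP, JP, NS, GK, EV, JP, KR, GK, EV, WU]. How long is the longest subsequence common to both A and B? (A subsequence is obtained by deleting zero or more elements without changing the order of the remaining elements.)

4

A longest common subsequence is NS, EV, KR, GK (length 4); the LCS DP confirms no longer common subsequence exists.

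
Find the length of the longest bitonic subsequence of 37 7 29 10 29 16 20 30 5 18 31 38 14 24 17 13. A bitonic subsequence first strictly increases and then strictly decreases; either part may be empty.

10

One longest bitonic subsequence is 7, 10, 16, 20, 30, 31, 38, 24, 17, 13 (positions 2,4,6,7,8,11,12,14,15,16): it rises to 38 then falls. Length 10 is optimal.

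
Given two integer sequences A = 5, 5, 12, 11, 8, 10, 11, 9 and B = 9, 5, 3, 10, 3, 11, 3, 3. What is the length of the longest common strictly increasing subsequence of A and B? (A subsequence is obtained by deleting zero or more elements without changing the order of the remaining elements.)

For each value that appears in both, track the longest common increasing run ending there.
The best achievable length is 3; one witness is 5, 10, 11 (A-positions 1,6,7, B-positions 2,4,6).

3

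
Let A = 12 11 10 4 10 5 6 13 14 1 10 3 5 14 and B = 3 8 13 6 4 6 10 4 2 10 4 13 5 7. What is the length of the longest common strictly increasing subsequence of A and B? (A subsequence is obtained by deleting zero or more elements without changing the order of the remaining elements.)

3

For each value that appears in both, track the longest common increasing run ending there.
The best achievable length is 3; one witness is 4, 6, 10 (A-positions 4,7,11, B-positions 5,6,7).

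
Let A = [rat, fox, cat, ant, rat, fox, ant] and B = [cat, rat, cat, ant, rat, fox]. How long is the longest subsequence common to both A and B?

5

Backtracking the LCS table gives one alignment: rat (A1,B2) → cat (A3,B3) → ant (A4,B4) → rat (A5,B5) → fox (A6,B6).
So the longest common subsequence has length 5.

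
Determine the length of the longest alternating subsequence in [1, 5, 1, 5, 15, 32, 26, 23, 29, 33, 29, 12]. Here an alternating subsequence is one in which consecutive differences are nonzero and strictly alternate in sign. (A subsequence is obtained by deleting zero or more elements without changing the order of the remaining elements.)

A longest alternating subsequence is 1, 5, 1, 32, 26, 33, 29 (positions 1,2,3,6,7,10,11); its 6 consecutive differences strictly alternate in sign, and length 7 is optimal.

7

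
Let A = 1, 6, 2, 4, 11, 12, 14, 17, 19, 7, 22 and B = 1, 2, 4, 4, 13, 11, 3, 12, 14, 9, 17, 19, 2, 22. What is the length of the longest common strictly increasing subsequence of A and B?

A longest common strictly increasing subsequence is 1, 2, 4, 11, 12, 14, 17, 19, 22 (length 9); it appears in order in both A and B, and no longer such subsequence exists.

9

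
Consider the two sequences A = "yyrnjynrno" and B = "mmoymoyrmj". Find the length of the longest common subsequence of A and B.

Backtracking the LCS table gives one alignment: y (A1,B4) → y (A2,B7) → r (A3,B8) → j (A5,B10).
So the longest common subsequence has length 4.

4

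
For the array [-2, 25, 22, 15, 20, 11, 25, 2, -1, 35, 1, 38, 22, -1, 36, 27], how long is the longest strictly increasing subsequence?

Scanning left to right, the best length ending at each element is: -2→1, 25→2, 22→2, 15→2, 20→3, 11→2, 25→4, 2→2, -1→2, 35→5, 1→3, 38→6, 22→4, -1→2, 36→6, 27→5.
So the longest increasing subsequence has length 6, e.g. -2, 15, 20, 25, 35, 38.

6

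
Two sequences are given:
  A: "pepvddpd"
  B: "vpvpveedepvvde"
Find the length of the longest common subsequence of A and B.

A longest common subsequence is ppvdpd (length 6); the LCS DP confirms no longer common subsequence exists.

6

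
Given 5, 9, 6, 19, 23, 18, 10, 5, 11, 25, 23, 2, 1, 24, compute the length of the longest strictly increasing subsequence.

6

Scanning left to right, the best length ending at each element is: 5→1, 9→2, 6→2, 19→3, 23→4, 18→3, 10→3, 5→1, 11→4, 25→5, 23→5, 2→1, 1→1, 24→6.
So the longest increasing subsequence has length 6, e.g. 5, 9, 10, 11, 23, 24.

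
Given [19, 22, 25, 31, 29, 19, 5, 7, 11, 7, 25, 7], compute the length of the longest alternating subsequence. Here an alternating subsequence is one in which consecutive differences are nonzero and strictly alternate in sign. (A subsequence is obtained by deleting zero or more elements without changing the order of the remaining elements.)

7

A longest alternating subsequence is 19, 22, 5, 11, 7, 25, 7 (positions 1,2,7,9,10,11,12); its 6 consecutive differences strictly alternate in sign, and length 7 is optimal.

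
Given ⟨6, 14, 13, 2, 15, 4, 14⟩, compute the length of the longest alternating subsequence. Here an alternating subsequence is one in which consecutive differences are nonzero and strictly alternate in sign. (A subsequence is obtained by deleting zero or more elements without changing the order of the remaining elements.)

A longest alternating subsequence is 6, 14, 13, 15, 4, 14 (positions 1,2,3,5,6,7); its 5 consecutive differences strictly alternate in sign, and length 6 is optimal.

6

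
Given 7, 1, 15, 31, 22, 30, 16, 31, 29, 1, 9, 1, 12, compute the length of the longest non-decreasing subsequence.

5

Let dp[i] be the longest non-decreasing subsequence ending at position i. Then dp = [1, 1, 2, 3, 3, 4, 3, 5, 4, 2, 3, 3, 4].
The maximum is 5; one witness is 7, 15, 22, 30, 31 at positions 1,3,5,6,8.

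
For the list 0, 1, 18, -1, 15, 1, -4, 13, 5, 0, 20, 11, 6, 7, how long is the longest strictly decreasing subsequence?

5

Scanning left to right, the best length ending at each element is: 0→1, 1→1, 18→1, -1→2, 15→2, 1→3, -4→4, 13→3, 5→4, 0→5, 20→1, 11→4, 6→5, 7→5.
So the longest decreasing subsequence has length 5, e.g. 18, 15, 13, 5, 0.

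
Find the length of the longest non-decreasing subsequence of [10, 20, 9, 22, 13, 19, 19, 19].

Let dp[i] be the longest non-decreasing subsequence ending at position i. Then dp = [1, 2, 1, 3, 2, 3, 4, 5].
The maximum is 5; one witness is 10, 13, 19, 19, 19 at positions 1,5,6,7,8.

5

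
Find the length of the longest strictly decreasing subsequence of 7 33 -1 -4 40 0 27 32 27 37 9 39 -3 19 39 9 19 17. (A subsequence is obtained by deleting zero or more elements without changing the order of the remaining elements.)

Scanning left to right, the best length ending at each element is: 7→1, 33→1, -1→2, -4→3, 40→1, 0→2, 27→2, 32→2, 27→3, 37→2, 9→4, 39→2, -3→5, 19→4, 39→2, 9→5, 19→4, 17→5.
So the longest decreasing subsequence has length 5, e.g. 33, 32, 27, 9, -3.

5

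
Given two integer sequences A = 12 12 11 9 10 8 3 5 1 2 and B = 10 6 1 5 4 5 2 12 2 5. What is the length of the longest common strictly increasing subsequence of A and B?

For each value that appears in both, track the longest common increasing run ending there.
The best achievable length is 2; one witness is 1, 2 (A-positions 9,10, B-positions 3,7).

2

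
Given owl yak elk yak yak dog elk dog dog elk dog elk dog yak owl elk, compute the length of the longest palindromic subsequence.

Using dp[i][j] = 2 + dp[i+1][j−1] if the ends match, else max(dp[i+1][j], dp[i][j−1]):
dp[1][16] = 12. A witness is owl yak elk dog elk dog dog elk dog elk yak owl at positions 1,2,3,6,7,8,9,10,11,12,14,15.

12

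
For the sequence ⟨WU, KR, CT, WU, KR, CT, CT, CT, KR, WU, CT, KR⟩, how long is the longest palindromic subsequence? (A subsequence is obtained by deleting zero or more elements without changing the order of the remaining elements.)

One longest palindromic subsequence is KR CT WU KR CT CT CT KR WU CT KR (positions 2,3,4,5,6,7,8,9,10,11,12); it reads the same forward and backward, and the interval DP gives dp[1][12] = 11.

11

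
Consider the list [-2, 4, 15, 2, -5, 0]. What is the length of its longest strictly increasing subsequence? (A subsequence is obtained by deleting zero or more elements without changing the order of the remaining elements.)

One longest increasing subsequence is -2, 4, 15 (positions 1,2,3), of length 3; no longer one exists.

3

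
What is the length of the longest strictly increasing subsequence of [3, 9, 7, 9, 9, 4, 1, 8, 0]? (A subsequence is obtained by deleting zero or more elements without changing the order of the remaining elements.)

3

One longest increasing subsequence is 3, 7, 9 (positions 1,3,4), of length 3; no longer one exists.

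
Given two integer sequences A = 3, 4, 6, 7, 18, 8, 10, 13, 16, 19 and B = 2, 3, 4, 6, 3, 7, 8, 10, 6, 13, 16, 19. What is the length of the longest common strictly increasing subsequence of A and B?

For each value that appears in both, track the longest common increasing run ending there.
The best achievable length is 9; one witness is 3, 4, 6, 7, 8, 10, 13, 16, 19 (A-positions 1,2,3,4,6,7,8,9,10, B-positions 2,3,4,6,7,8,10,11,12).

9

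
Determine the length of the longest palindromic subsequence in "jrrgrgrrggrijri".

One longest palindromic subsequence is rrggrrggrr (positions 2,3,4,6,7,8,9,10,11,14); it reads the same forward and backward, and the interval DP gives dp[1][15] = 10.

10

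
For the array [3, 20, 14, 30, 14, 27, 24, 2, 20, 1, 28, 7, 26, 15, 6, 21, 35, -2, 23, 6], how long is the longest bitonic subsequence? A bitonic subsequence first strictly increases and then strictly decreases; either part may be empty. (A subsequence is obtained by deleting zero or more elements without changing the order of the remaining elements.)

One longest bitonic subsequence is 3, 20, 30, 27, 24, 20, 15, 6, -2 (positions 1,2,4,6,7,9,14,15,18): it rises to 30 then falls. Length 9 is optimal.

9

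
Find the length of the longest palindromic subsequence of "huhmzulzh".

One longest palindromic subsequence is hzlzh (positions 1,5,7,8,9); it reads the same forward and backward, and the interval DP gives dp[1][9] = 5.

5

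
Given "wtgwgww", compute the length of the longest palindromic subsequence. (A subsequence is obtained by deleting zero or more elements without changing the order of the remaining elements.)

5

Using dp[i][j] = 2 + dp[i+1][j−1] if the ends match, else max(dp[i+1][j], dp[i][j−1]):
dp[1][7] = 5. A witness is wwgww at positions 1,4,5,6,7.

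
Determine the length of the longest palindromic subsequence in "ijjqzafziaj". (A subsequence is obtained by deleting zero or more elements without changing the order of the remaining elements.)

Using dp[i][j] = 2 + dp[i+1][j−1] if the ends match, else max(dp[i+1][j], dp[i][j−1]):
dp[1][11] = 5. A witness is jaiaj at positions 2,6,9,10,11.

5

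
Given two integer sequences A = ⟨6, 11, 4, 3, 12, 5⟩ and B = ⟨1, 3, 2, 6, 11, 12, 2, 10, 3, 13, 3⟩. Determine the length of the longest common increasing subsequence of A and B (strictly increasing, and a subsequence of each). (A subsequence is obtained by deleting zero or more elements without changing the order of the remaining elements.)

3

For each value that appears in both, track the longest common increasing run ending there.
The best achievable length is 3; one witness is 6, 11, 12 (A-positions 1,2,5, B-positions 4,5,6).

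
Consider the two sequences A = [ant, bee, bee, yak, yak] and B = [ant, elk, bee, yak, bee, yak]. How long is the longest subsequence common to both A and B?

Backtracking the LCS table gives one alignment: ant (A1,B1) → bee (A2,B3) → bee (A3,B5) → yak (A5,B6).
So the longest common subsequence has length 4.

4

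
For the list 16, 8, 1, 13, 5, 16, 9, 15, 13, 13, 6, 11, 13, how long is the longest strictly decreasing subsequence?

4

Scanning left to right, the best length ending at each element is: 16→1, 8→2, 1→3, 13→2, 5→3, 16→1, 9→3, 15→2, 13→3, 13→3, 6→4, 11→4, 13→3.
So the longest decreasing subsequence has length 4, e.g. 16, 13, 9, 6.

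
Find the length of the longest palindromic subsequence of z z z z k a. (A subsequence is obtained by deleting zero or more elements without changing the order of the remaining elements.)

4

Using dp[i][j] = 2 + dp[i+1][j−1] if the ends match, else max(dp[i+1][j], dp[i][j−1]):
dp[1][6] = 4. A witness is zzzz at positions 1,2,3,4.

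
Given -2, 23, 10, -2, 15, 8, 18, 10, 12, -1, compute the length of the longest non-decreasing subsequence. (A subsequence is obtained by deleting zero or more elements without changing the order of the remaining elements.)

5

Scanning left to right, the best length ending at each element is: -2→1, 23→2, 10→2, -2→2, 15→3, 8→3, 18→4, 10→4, 12→5, -1→3.
So the longest non-decreasing subsequence has length 5, e.g. -2, -2, 8, 10, 12.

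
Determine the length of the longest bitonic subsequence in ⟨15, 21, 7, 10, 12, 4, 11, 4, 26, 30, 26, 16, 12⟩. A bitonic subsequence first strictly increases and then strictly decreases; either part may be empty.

Let inc[i] be the LIS ending at i and dec[i] the longest strictly decreasing subsequence starting at i. inc = [1, 2, 1, 2, 3, 1, 3, 1, 4, 5, 4, 4, 4], dec = [4, 4, 2, 2, 3, 1, 2, 1, 3, 4, 3, 2, 1].
max_i inc[i]+dec[i]−1 = 8, with one witness 7, 10, 12, 26, 30, 26, 16, 12.

8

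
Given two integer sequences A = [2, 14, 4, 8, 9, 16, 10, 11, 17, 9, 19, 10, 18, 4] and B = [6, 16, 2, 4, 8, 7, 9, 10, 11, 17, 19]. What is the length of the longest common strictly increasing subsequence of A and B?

For each value that appears in both, track the longest common increasing run ending there.
The best achievable length is 8; one witness is 2, 4, 8, 9, 10, 11, 17, 19 (A-positions 1,3,4,5,7,8,9,11, B-positions 3,4,5,7,8,9,10,11).

8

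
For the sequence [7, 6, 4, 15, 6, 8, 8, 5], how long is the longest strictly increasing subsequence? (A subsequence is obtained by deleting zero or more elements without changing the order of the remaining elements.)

3

Scanning left to right, the best length ending at each element is: 7→1, 6→1, 4→1, 15→2, 6→2, 8→3, 8→3, 5→2.
So the longest increasing subsequence has length 3, e.g. 4, 6, 8.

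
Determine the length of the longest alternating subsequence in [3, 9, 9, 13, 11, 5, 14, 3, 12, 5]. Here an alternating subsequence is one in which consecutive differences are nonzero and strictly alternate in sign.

7

Track the best alternating length ending on an up-step vs a down-step at each position: up/down = 1/1, 2/1, 2/1, 2/1, 2/3, 2/3, 4/1, 1/5, 6/5, 6/7.
The maximum over both is 7; one such subsequence is 3, 13, 11, 14, 3, 12, 5.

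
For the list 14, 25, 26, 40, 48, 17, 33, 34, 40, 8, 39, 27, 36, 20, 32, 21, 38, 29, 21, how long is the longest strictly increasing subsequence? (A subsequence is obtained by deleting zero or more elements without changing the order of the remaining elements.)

7

Let dp[i] be the longest increasing subsequence ending at position i. Then dp = [1, 2, 3, 4, 5, 2, 4, 5, 6, 1, 6, 4, 6, 3, 5, 4, 7, 5, 4].
The maximum is 7; one witness is 14, 25, 26, 33, 34, 36, 38 at positions 1,2,3,7,8,13,17.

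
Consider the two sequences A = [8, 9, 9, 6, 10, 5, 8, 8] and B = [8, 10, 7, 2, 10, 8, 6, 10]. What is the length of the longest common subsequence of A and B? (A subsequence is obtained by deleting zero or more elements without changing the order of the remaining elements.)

3

A longest common subsequence is 8, 6, 10 (length 3); the LCS DP confirms no longer common subsequence exists.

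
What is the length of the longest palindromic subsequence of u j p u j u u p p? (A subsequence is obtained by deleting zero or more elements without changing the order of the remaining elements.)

Using dp[i][j] = 2 + dp[i+1][j−1] if the ends match, else max(dp[i+1][j], dp[i][j−1]):
dp[1][9] = 5. A witness is puuup at positions 3,4,6,7,9.

5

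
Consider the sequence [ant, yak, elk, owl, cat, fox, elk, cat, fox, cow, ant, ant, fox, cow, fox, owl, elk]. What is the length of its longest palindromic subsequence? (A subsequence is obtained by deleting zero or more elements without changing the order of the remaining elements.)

One longest palindromic subsequence is elk owl fox cow ant ant cow fox owl elk (positions 3,4,6,10,11,12,14,15,16,17); it reads the same forward and backward, and the interval DP gives dp[1][17] = 10.

10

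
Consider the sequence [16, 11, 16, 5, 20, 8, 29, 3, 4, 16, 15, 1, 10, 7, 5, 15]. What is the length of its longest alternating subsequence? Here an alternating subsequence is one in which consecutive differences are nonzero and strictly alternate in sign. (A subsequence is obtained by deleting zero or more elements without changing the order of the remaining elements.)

A longest alternating subsequence is 16, 11, 16, 5, 20, 8, 29, 3, 4, 1, 10, 7, 15 (positions 1,2,3,4,5,6,7,8,9,12,13,14,16); its 12 consecutive differences strictly alternate in sign, and length 13 is optimal.

13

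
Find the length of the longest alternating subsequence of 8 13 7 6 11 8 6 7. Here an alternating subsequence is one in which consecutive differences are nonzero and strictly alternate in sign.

6

Track the best alternating length ending on an up-step vs a down-step at each position: up/down = 1/1, 2/1, 1/3, 1/3, 4/3, 4/5, 1/5, 6/5.
The maximum over both is 6; one such subsequence is 8, 13, 7, 11, 6, 7.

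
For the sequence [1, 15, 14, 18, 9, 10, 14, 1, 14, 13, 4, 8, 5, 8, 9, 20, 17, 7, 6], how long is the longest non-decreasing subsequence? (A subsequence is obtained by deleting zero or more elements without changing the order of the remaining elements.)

7

One longest non-decreasing subsequence is 1, 1, 4, 8, 8, 9, 20 (positions 1,8,11,12,14,15,16), of length 7; no longer one exists.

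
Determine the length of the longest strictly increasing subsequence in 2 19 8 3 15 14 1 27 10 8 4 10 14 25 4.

6

One longest increasing subsequence is 2, 3, 8, 10, 14, 25 (positions 1,4,10,12,13,14), of length 6; no longer one exists.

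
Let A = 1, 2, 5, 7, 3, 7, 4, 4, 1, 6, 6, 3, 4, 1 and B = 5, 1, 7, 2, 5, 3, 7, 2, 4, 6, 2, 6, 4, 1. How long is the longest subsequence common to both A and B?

10

A longest common subsequence is 1, 2, 5, 3, 7, 4, 6, 6, 4, 1 (length 10); the LCS DP confirms no longer common subsequence exists.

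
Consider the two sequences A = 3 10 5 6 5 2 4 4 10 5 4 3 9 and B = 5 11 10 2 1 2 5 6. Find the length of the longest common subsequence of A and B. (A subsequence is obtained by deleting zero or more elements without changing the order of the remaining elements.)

3

A longest common subsequence is 10, 5, 6 (length 3); the LCS DP confirms no longer common subsequence exists.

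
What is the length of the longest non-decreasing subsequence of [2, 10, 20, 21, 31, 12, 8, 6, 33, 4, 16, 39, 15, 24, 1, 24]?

One longest non-decreasing subsequence is 2, 10, 20, 21, 31, 33, 39 (positions 1,2,3,4,5,9,12), of length 7; no longer one exists.

7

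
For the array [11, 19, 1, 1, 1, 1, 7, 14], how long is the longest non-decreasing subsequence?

Let dp[i] be the longest non-decreasing subsequence ending at position i. Then dp = [1, 2, 1, 2, 3, 4, 5, 6].
The maximum is 6; one witness is 1, 1, 1, 1, 7, 14 at positions 3,4,5,6,7,8.

6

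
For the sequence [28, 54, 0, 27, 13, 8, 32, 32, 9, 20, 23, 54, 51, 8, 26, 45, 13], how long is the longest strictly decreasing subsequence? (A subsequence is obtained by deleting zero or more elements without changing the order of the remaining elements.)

5

Scanning left to right, the best length ending at each element is: 28→1, 54→1, 0→2, 27→2, 13→3, 8→4, 32→2, 32→2, 9→4, 20→3, 23→3, 54→1, 51→2, 8→5, 26→3, 45→3, 13→4.
So the longest decreasing subsequence has length 5, e.g. 28, 27, 13, 9, 8.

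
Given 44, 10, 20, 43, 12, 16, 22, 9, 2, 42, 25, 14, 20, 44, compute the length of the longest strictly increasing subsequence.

One longest increasing subsequence is 10, 12, 16, 22, 42, 44 (positions 2,5,6,7,10,14), of length 6; no longer one exists.

6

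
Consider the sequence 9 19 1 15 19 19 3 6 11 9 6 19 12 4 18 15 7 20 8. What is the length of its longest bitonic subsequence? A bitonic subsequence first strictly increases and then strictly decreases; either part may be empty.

8

Let inc[i] be the LIS ending at i and dec[i] the longest strictly decreasing subsequence starting at i. inc = [1, 2, 1, 2, 3, 3, 2, 3, 4, 4, 3, 5, 5, 3, 6, 6, 4, 7, 5], dec = [3, 6, 1, 5, 5, 5, 1, 2, 4, 3, 2, 4, 2, 1, 3, 2, 1, 2, 1].
max_i inc[i]+dec[i]−1 = 8, with one witness 1, 3, 6, 11, 19, 18, 15, 8.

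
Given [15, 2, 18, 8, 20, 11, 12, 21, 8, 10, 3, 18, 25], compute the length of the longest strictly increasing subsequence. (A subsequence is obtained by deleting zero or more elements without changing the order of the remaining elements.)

Scanning left to right, the best length ending at each element is: 15→1, 2→1, 18→2, 8→2, 20→3, 11→3, 12→4, 21→5, 8→2, 10→3, 3→2, 18→5, 25→6.
So the longest increasing subsequence has length 6, e.g. 2, 8, 11, 12, 21, 25.

6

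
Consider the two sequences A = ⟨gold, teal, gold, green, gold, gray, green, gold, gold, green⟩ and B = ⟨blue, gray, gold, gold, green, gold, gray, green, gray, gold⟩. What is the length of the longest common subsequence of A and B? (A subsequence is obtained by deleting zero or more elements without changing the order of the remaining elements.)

A longest common subsequence is gold, gold, green, gold, gray, green, gold (length 7); the LCS DP confirms no longer common subsequence exists.

7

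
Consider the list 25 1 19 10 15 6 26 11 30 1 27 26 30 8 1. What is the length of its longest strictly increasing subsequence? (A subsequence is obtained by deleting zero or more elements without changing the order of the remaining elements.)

Let dp[i] be the longest increasing subsequence ending at position i. Then dp = [1, 1, 2, 2, 3, 2, 4, 3, 5, 1, 5, 4, 6, 3, 1].
The maximum is 6; one witness is 1, 10, 15, 26, 27, 30 at positions 2,4,5,7,11,13.

6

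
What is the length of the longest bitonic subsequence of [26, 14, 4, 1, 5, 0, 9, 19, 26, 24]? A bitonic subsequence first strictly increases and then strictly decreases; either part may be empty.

6

Let inc[i] be the LIS ending at i and dec[i] the longest strictly decreasing subsequence starting at i. inc = [1, 1, 1, 1, 2, 1, 3, 4, 5, 5], dec = [5, 4, 3, 2, 2, 1, 1, 1, 2, 1].
max_i inc[i]+dec[i]−1 = 6, with one witness 4, 5, 9, 19, 26, 24.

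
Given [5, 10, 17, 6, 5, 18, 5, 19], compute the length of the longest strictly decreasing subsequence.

3

Let dp[i] be the longest decreasing subsequence ending at position i. Then dp = [1, 1, 1, 2, 3, 1, 3, 1].
The maximum is 3; one witness is 10, 6, 5 at positions 2,4,5.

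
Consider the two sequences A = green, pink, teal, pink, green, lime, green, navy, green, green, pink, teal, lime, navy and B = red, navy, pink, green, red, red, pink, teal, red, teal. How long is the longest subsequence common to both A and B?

A longest common subsequence is green, pink, teal, teal (length 4); the LCS DP confirms no longer common subsequence exists.

4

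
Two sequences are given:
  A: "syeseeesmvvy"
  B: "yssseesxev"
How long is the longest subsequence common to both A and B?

Backtracking the LCS table gives one alignment: s (A1,B3) → s (A4,B4) → e (A5,B5) → e (A6,B6) → e (A7,B9) → v (A11,B10).
So the longest common subsequence has length 6.

6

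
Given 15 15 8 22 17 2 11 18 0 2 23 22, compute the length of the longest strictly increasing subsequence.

Let dp[i] be the longest increasing subsequence ending at position i. Then dp = [1, 1, 1, 2, 2, 1, 2, 3, 1, 2, 4, 4].
The maximum is 4; one witness is 15, 17, 18, 23 at positions 1,5,8,11.

4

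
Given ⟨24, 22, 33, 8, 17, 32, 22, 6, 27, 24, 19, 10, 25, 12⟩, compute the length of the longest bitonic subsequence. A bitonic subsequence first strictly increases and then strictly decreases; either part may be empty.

7

One longest bitonic subsequence is 24, 33, 32, 27, 24, 19, 12 (positions 1,3,6,9,10,11,14): it rises to 33 then falls. Length 7 is optimal.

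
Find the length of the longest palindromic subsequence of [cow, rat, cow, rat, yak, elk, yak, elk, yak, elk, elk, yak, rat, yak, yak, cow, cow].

13

One longest palindromic subsequence is cow cow rat yak elk elk yak elk elk yak rat cow cow (positions 1,3,4,5,6,8,9,10,11,12,13,16,17); it reads the same forward and backward, and the interval DP gives dp[1][17] = 13.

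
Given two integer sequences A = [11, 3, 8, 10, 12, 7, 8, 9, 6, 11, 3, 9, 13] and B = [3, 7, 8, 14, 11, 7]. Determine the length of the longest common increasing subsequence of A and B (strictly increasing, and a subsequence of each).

4

A longest common strictly increasing subsequence is 3, 7, 8, 11 (length 4); it appears in order in both A and B, and no longer such subsequence exists.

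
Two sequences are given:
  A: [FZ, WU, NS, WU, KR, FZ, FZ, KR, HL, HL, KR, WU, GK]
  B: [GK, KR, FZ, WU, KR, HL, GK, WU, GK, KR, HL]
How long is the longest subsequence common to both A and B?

6

A longest common subsequence is FZ, WU, KR, HL, WU, GK (length 6); the LCS DP confirms no longer common subsequence exists.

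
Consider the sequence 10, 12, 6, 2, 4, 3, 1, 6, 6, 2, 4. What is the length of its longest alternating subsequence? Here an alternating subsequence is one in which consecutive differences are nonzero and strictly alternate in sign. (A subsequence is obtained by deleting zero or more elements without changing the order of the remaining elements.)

8

Track the best alternating length ending on an up-step vs a down-step at each position: up/down = 1/1, 2/1, 1/3, 1/3, 4/3, 4/5, 1/5, 6/3, 6/3, 6/7, 8/7.
The maximum over both is 8; one such subsequence is 10, 12, 2, 4, 3, 6, 2, 4.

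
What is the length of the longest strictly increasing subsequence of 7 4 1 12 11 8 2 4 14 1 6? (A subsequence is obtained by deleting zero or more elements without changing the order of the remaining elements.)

One longest increasing subsequence is 1, 2, 4, 14 (positions 3,7,8,9), of length 4; no longer one exists.

4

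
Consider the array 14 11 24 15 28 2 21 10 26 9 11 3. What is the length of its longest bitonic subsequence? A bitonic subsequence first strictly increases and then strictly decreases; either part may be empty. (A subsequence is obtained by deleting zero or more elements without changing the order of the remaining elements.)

7

Let inc[i] be the LIS ending at i and dec[i] the longest strictly decreasing subsequence starting at i. inc = [1, 1, 2, 2, 3, 1, 3, 2, 4, 2, 3, 2], dec = [5, 4, 5, 4, 5, 1, 4, 3, 3, 2, 2, 1].
max_i inc[i]+dec[i]−1 = 7, with one witness 14, 24, 28, 21, 10, 9, 3.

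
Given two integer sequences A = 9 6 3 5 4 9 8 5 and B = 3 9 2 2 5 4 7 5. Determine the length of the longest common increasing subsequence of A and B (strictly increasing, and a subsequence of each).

3

For each value that appears in both, track the longest common increasing run ending there.
The best achievable length is 3; one witness is 3, 4, 5 (A-positions 3,5,8, B-positions 1,6,8).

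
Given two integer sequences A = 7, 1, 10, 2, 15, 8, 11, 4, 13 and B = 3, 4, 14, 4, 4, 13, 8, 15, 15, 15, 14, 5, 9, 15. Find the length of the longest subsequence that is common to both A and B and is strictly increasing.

A longest common strictly increasing subsequence is 4, 13 (length 2); it appears in order in both A and B, and no longer such subsequence exists.

2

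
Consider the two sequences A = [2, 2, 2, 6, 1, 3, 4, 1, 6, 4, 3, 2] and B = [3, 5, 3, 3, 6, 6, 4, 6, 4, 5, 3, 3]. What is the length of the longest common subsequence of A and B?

Backtracking the LCS table gives one alignment: 6 (A4,B6) → 4 (A7,B7) → 6 (A9,B8) → 4 (A10,B9) → 3 (A11,B12).
So the longest common subsequence has length 5.

5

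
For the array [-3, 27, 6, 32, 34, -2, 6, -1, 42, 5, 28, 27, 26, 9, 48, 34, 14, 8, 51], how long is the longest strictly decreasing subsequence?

6

Let dp[i] be the longest decreasing subsequence ending at position i. Then dp = [1, 1, 2, 1, 1, 3, 2, 3, 1, 3, 2, 3, 4, 5, 1, 2, 5, 6, 1].
The maximum is 6; one witness is 32, 28, 27, 26, 9, 8 at positions 4,11,12,13,14,18.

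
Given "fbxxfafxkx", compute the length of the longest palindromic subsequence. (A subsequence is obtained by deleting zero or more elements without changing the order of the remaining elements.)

7

One longest palindromic subsequence is xxfafxx (positions 3,4,5,6,7,8,10); it reads the same forward and backward, and the interval DP gives dp[1][10] = 7.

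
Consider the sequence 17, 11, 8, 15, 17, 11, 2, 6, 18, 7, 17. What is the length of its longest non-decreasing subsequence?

4

Scanning left to right, the best length ending at each element is: 17→1, 11→1, 8→1, 15→2, 17→3, 11→2, 2→1, 6→2, 18→4, 7→3, 17→4.
So the longest non-decreasing subsequence has length 4, e.g. 11, 15, 17, 18.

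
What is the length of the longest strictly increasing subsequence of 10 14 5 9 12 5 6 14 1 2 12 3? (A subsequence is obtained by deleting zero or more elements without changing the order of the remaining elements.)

4

Let dp[i] be the longest increasing subsequence ending at position i. Then dp = [1, 2, 1, 2, 3, 1, 2, 4, 1, 2, 3, 3].
The maximum is 4; one witness is 5, 9, 12, 14 at positions 3,4,5,8.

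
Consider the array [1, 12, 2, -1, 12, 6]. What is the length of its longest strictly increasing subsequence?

Scanning left to right, the best length ending at each element is: 1→1, 12→2, 2→2, -1→1, 12→3, 6→3.
So the longest increasing subsequence has length 3, e.g. 1, 2, 12.

3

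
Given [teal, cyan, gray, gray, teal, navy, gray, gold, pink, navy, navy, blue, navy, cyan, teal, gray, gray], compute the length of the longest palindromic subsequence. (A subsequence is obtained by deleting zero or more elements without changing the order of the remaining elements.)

Using dp[i][j] = 2 + dp[i+1][j−1] if the ends match, else max(dp[i+1][j], dp[i][j−1]):
dp[1][17] = 10. A witness is gray gray teal navy navy navy navy teal gray gray at positions 3,4,5,6,10,11,13,15,16,17.

10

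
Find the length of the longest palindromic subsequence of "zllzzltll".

One longest palindromic subsequence is llzzll (positions 2,3,4,5,8,9); it reads the same forward and backward, and the interval DP gives dp[1][9] = 6.

6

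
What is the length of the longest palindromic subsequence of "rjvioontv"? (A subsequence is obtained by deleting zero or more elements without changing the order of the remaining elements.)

Using dp[i][j] = 2 + dp[i+1][j−1] if the ends match, else max(dp[i+1][j], dp[i][j−1]):
dp[1][9] = 4. A witness is voov at positions 3,5,6,9.

4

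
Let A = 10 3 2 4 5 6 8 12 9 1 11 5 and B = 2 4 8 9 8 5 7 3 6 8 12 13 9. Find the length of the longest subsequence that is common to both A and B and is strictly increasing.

6

For each value that appears in both, track the longest common increasing run ending there.
The best achievable length is 6; one witness is 2, 4, 5, 6, 8, 12 (A-positions 3,4,5,6,7,8, B-positions 1,2,6,9,10,11).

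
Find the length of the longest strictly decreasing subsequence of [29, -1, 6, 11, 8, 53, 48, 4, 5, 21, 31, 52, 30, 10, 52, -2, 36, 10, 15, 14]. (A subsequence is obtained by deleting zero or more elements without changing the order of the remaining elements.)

6

One longest decreasing subsequence is 53, 48, 31, 30, 10, -2 (positions 6,7,11,13,14,16), of length 6; no longer one exists.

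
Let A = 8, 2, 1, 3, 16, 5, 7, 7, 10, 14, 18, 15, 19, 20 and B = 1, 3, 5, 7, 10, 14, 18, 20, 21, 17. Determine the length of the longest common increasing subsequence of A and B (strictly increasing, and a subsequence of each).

A longest common strictly increasing subsequence is 1, 3, 5, 7, 10, 14, 18, 20 (length 8); it appears in order in both A and B, and no longer such subsequence exists.

8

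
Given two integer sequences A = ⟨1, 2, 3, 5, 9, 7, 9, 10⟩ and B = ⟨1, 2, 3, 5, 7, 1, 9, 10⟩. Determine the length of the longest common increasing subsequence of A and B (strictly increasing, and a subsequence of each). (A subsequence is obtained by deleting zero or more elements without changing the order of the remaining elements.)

7

A longest common strictly increasing subsequence is 1, 2, 3, 5, 7, 9, 10 (length 7); it appears in order in both A and B, and no longer such subsequence exists.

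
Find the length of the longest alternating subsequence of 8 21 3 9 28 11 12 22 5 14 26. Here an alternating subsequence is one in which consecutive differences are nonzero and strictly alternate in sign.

8

Track the best alternating length ending on an up-step vs a down-step at each position: up/down = 1/1, 2/1, 1/3, 4/3, 4/1, 4/5, 6/5, 6/5, 4/7, 8/7, 8/5.
The maximum over both is 8; one such subsequence is 8, 21, 3, 28, 11, 12, 5, 14.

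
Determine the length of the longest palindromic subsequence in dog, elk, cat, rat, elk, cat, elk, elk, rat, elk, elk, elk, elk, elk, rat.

One longest palindromic subsequence is rat elk elk elk elk elk elk elk elk rat (positions 4,5,7,8,10,11,12,13,14,15); it reads the same forward and backward, and the interval DP gives dp[1][15] = 10.

10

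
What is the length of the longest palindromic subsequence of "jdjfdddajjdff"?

One longest palindromic subsequence is djdddjd (positions 2,3,5,6,7,10,11); it reads the same forward and backward, and the interval DP gives dp[1][13] = 7.

7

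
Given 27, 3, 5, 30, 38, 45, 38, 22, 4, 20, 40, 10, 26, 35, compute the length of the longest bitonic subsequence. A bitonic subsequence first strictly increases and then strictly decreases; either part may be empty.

9

One longest bitonic subsequence is 3, 5, 30, 38, 45, 38, 22, 20, 10 (positions 2,3,4,5,6,7,8,10,12): it rises to 45 then falls. Length 9 is optimal.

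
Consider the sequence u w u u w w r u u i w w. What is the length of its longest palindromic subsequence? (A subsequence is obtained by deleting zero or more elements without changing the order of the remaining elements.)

8

Using dp[i][j] = 2 + dp[i+1][j−1] if the ends match, else max(dp[i+1][j], dp[i][j−1]):
dp[1][12] = 8. A witness is wuuwwuuw at positions 2,3,4,5,6,8,9,12.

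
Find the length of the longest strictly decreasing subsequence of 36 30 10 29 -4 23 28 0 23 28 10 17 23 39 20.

Scanning left to right, the best length ending at each element is: 36→1, 30→2, 10→3, 29→3, -4→4, 23→4, 28→4, 0→5, 23→5, 28→4, 10→6, 17→6, 23→5, 39→1, 20→6.
So the longest decreasing subsequence has length 6, e.g. 36, 30, 29, 28, 23, 10.

6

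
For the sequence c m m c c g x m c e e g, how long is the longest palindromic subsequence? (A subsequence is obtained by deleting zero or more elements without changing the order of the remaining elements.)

Using dp[i][j] = 2 + dp[i+1][j−1] if the ends match, else max(dp[i+1][j], dp[i][j−1]):
dp[1][12] = 6. A witness is cmccmc at positions 1,2,4,5,8,9.

6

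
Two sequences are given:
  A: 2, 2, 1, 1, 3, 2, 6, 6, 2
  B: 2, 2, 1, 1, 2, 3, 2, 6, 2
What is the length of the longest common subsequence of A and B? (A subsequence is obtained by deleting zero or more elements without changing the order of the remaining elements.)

A longest common subsequence is 2, 2, 1, 1, 3, 2, 6, 2 (length 8); the LCS DP confirms no longer common subsequence exists.

8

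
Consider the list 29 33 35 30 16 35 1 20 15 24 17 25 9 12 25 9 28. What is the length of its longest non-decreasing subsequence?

6

Let dp[i] be the longest non-decreasing subsequence ending at position i. Then dp = [1, 2, 3, 2, 1, 4, 1, 2, 2, 3, 3, 4, 2, 3, 5, 3, 6].
The maximum is 6; one witness is 16, 20, 24, 25, 25, 28 at positions 5,8,10,12,15,17.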